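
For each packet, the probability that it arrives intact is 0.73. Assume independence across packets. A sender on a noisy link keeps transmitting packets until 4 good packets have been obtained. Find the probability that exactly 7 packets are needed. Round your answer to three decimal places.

0.112

Y = trial on which the fourth success occurs; negative binomial, r=4, p=0.73.
P(Y=7) = C(6,3) · p^4 · (1−p)^3
= 20 · 0.28398 · 0.019683 = 0.11179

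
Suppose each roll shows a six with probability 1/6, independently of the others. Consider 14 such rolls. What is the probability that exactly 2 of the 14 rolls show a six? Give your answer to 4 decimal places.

X ~ Binomial(n=14, p=0.166667).
P(X=2) = C(14,2) · p^2 · (1−p)^12
= 91 · 0.027778 · 0.11216 = 0.283507

0.2835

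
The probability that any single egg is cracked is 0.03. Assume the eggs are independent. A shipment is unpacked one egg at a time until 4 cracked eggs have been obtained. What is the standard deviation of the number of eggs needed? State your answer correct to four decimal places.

65.6591

Y = total eggs until the fourth success; negative binomial with r=4, p=0.03.
SD(Y) = √[r(1−p)/p²] = √(4311.111111) = 65.659052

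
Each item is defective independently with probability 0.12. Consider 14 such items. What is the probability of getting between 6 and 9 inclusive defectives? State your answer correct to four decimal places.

0.0038

X ~ Binomial(14, 0.12); P(6 ≤ X ≤ 9) = Σ C(14,k) p^k (1−p)^(14−k) over k:
  k=6: C(14,6)·0.12^6·0.88^8 = 0.003225
  k=7: C(14,7)·0.12^7·0.88^7 = 0.000503
  k=8: C(14,8)·0.12^8·0.88^6 = 0.000060
  k=9: C(14,9)·0.12^9·0.88^5 = 0.000005
Total = 0.003793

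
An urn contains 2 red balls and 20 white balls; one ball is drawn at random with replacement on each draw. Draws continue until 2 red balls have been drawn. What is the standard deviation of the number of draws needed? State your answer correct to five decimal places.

14.83240

Y = total draws until the second success; negative binomial with r=2, p=0.090909.
SD(Y) = √[r(1−p)/p²] = √(220.0000000) = 14.8323970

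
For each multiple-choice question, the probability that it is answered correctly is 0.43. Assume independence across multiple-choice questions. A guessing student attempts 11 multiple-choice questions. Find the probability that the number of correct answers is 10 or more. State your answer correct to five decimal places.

0.00145

X ~ Binomial(11, 0.43); P(X ≥ 10) = Σ C(11,k) p^k (1−p)^(11−k) over k:
  k=10: C(11,10)·0.43^10·0.57^1 = 0.0013550
  k=11: C(11,11)·0.43^11·0.57^0 = 0.0000929
Total = 0.0014480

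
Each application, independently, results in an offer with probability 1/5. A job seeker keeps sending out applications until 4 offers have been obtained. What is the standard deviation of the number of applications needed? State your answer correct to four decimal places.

8.9443

Y = total applications until the fourth success; negative binomial with r=4, p=0.20.
SD(Y) = √[r(1−p)/p²] = √(80.000000) = 8.944272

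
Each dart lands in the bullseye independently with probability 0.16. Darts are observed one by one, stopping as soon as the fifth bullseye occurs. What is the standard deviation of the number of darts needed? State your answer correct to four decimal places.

12.8087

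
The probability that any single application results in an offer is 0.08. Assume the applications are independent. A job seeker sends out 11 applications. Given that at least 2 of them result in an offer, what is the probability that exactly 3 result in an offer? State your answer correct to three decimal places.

0.199

X ~ Binomial(11, 0.08). Want P(X=3 | X≥2) = P(X=3) / P(X≥2).
P(X=3) = C(11,3)·0.08^3·0.92^8 = 0.04336
P(X≥2) = 1 − 0.39964 − 0.38226 = 0.21810
Ratio = 0.04336 / 0.21810 = 0.19879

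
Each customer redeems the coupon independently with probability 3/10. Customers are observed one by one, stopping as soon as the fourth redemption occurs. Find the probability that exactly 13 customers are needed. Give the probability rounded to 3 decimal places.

0.072

Y = trial on which the fourth success occurs; negative binomial, r=4, p=0.30.
P(Y=13) = C(12,3) · p^4 · (1−p)^9
= 220 · 0.0081 · 0.040354 = 0.07191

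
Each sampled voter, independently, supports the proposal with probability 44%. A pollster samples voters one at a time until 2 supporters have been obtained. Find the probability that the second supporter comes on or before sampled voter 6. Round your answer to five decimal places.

0.82377

Finishing within 6 sampled voters ⇔ at least 2 successes in the first 6. With X ~ Binomial(6, 0.44), P(Y ≤ 6) = 1 − P(X ≤ 1).
  k=0: C(6,0)·0.44^0·0.56^6 = 0.0308410
  k=1: C(6,1)·0.44^1·0.56^5 = 0.1453932
1 − 0.1762342 = 0.8237658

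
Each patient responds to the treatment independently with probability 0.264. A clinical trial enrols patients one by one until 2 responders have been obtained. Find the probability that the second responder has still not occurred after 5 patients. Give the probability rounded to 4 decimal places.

Needing more than 5 patients ⇔ fewer than 2 successes in the first 5. With X ~ Binomial(5, 0.264), P(Y > 5) = P(X ≤ 1).
  k=0: C(5,0)·0.264^0·0.736^5 = 0.215968
  k=1: C(5,1)·0.264^1·0.736^4 = 0.387334
P(X ≤ 1) = 0.603301

0.6033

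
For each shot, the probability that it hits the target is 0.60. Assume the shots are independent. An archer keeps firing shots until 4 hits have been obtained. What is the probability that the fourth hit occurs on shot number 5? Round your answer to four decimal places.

0.2074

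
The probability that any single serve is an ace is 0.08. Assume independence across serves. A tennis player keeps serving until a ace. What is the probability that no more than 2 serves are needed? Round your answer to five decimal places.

0.15360

Y = number of serves to the first success; geometric, p = 0.08.
P(Y ≤ 2) = 1 − (1−p)^2 = 1 − 0.8464000 = 0.1536000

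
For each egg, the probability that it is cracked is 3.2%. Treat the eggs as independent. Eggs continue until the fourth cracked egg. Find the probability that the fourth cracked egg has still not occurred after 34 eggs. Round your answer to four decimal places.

Needing more than 34 eggs ⇔ fewer than 4 successes in the first 34. With X ~ Binomial(34, 0.032), P(Y > 34) = P(X ≤ 3).
  k=0: C(34,0)·0.032^0·0.968^34 = 0.330950
  k=1: C(34,1)·0.032^1·0.968^33 = 0.371977
  k=2: C(34,2)·0.032^2·0.968^32 = 0.202896
  k=3: C(34,3)·0.032^3·0.968^31 = 0.071545
P(X ≤ 3) = 0.977368

0.9774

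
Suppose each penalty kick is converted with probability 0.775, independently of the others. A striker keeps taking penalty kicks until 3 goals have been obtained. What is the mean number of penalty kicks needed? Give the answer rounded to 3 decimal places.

3.871

Y = total penalty kicks until the third success; negative binomial with r=3, p=0.775.
E[Y] = r / p = 3 / 0.775 = 3.87097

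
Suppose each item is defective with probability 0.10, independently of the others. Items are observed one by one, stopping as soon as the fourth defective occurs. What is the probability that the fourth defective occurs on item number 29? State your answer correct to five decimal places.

0.02352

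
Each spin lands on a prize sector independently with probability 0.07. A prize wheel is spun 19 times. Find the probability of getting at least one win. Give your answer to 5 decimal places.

0.74813

P(at least one) = 1 − P(none) = 1 − (1 − 0.07)^19
= 1 − 0.2518698 = 0.7481302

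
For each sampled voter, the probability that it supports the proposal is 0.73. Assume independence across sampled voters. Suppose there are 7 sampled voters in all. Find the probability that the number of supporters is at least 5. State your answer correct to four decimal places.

0.7139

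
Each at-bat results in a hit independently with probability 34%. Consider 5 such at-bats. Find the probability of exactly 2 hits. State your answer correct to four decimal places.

X ~ Binomial(n=5, p=0.34).
P(X=2) = C(5,2) · p^2 · (1−p)^3
= 10 · 0.1156 · 0.2875 = 0.332345

0.3323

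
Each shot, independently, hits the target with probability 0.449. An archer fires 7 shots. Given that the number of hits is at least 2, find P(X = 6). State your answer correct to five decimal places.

0.03525

X ~ Binomial(7, 0.449). Want P(X=6 | X≥2) = P(X=6) / P(X≥2).
P(X=6) = C(7,6)·0.449^6·0.551^1 = 0.0316030
P(X≥2) = 1 − 0.0154192 − 0.0879537 = 0.8966272
Ratio = 0.0316030 / 0.8966272 = 0.0352465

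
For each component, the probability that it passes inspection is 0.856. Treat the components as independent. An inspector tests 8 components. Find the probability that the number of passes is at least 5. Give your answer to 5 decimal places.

X ~ Binomial(8, 0.856); P(X ≥ 5) = Σ C(8,k) p^k (1−p)^(8−k) over k:
  k=5: C(8,5)·0.856^5·0.144^3 = 0.0768501
  k=6: C(8,6)·0.856^6·0.144^2 = 0.2284155
  k=7: C(8,7)·0.856^7·0.144^1 = 0.3879438
  k=8: C(8,8)·0.856^8·0.144^0 = 0.2882638
Total = 0.9814732

0.98147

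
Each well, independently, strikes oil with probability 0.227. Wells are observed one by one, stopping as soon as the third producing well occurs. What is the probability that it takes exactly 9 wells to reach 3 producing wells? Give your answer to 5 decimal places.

0.06987

Y = trial on which the third success occurs; negative binomial, r=3, p=0.227.
P(Y=9) = C(8,2) · p^3 · (1−p)^6
= 28 · 0.011697 · 0.21334 = 0.0698735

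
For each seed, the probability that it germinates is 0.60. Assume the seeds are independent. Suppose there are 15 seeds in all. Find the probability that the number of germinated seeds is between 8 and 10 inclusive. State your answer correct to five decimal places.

0.56962

X ~ Binomial(15, 0.60); P(8 ≤ X ≤ 10) = Σ C(15,k) p^k (1−p)^(15−k) over k:
  k=8: C(15,8)·0.60^8·0.40^7 = 0.1770837
  k=9: C(15,9)·0.60^9·0.40^6 = 0.2065976
  k=10: C(15,10)·0.60^10·0.40^5 = 0.1859378
Total = 0.5696191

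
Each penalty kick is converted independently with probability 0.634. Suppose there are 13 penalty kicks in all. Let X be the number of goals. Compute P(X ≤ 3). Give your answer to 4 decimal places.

0.0037

X ~ Binomial(13, 0.634); P(X ≤ 3) = Σ C(13,k) p^k (1−p)^(13−k) over k:
  k=0: C(13,0)·0.634^0·0.366^13 = 0.000002
  k=1: C(13,1)·0.634^1·0.366^12 = 0.000048
  k=2: C(13,2)·0.634^2·0.366^11 = 0.000495
  k=3: C(13,3)·0.634^3·0.366^10 = 0.003144
Total = 0.003688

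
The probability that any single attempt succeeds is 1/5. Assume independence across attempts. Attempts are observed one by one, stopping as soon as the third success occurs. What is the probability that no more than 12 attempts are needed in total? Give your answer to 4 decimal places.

Finishing within 12 attempts ⇔ at least 3 successes in the first 12. With X ~ Binomial(12, 0.20), P(Y ≤ 12) = 1 − P(X ≤ 2).
  k=0: C(12,0)·0.20^0·0.80^12 = 0.068719
  k=1: C(12,1)·0.20^1·0.80^11 = 0.206158
  k=2: C(12,2)·0.20^2·0.80^10 = 0.283468
1 − 0.558346 = 0.441654

0.4417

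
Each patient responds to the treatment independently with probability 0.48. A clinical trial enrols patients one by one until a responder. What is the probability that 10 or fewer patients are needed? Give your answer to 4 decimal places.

0.9986

Y = number of patients to the first success; geometric, p = 0.48.
P(Y ≤ 10) = 1 − (1−p)^10 = 1 − 0.001446 = 0.998554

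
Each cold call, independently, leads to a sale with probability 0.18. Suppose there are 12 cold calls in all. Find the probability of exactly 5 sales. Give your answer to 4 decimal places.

X ~ Binomial(n=12, p=0.18).
P(X=5) = C(12,5) · p^5 · (1−p)^7
= 792 · 0.00018896 · 0.24929 = 0.037307

0.0373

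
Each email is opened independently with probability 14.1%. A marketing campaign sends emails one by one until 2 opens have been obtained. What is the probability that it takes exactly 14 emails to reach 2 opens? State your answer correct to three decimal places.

0.042

Y = trial on which the second success occurs; negative binomial, r=2, p=0.141.
P(Y=14) = C(13,1) · p^2 · (1−p)^12
= 13 · 0.019881 · 0.16141 = 0.04172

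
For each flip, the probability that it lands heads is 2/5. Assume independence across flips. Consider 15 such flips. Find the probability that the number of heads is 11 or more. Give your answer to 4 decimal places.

0.0093

X ~ Binomial(15, 0.40); P(X ≥ 11) = Σ C(15,k) p^k (1−p)^(15−k) over k:
  k=11: C(15,11)·0.40^11·0.60^4 = 0.007420
  k=12: C(15,12)·0.40^12·0.60^3 = 0.001649
  k=13: C(15,13)·0.40^13·0.60^2 = 0.000254
  k=14: C(15,14)·0.40^14·0.60^1 = 0.000024
  k=15: C(15,15)·0.40^15·0.60^0 = 0.000001
Total = 0.009348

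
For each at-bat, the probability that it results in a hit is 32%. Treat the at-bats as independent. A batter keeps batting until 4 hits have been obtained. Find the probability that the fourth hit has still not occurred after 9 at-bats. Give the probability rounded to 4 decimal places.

Needing more than 9 at-bats ⇔ fewer than 4 successes in the first 9. With X ~ Binomial(9, 0.32), P(Y > 9) = P(X ≤ 3).
  k=0: C(9,0)·0.32^0·0.68^9 = 0.031087
  k=1: C(9,1)·0.32^1·0.68^8 = 0.131663
  k=2: C(9,2)·0.32^2·0.68^7 = 0.247836
  k=3: C(9,3)·0.32^3·0.68^6 = 0.272134
P(X ≤ 3) = 0.682720

0.6827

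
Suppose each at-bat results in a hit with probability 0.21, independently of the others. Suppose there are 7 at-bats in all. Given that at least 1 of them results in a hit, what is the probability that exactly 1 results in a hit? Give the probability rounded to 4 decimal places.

0.4423

X ~ Binomial(7, 0.21). Want P(X=1 | X≥1) = P(X=1) / P(X≥1).
P(X=1) = C(7,1)·0.21^1·0.79^6 = 0.357339
P(X≥1) = 1 − 0.192039 = 0.807961
Ratio = 0.357339 / 0.807961 = 0.442272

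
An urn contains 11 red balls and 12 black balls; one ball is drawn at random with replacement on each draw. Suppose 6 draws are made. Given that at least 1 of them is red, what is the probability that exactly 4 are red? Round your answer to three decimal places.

X ~ Binomial(6, 0.478261). Want P(X=4 | X≥1) = P(X=4) / P(X≥1).
P(X=4) = C(6,4)·0.478261^4·0.521739^2 = 0.21363
P(X≥1) = 1 − 0.02017 = 0.97983
Ratio = 0.21363 / 0.97983 = 0.21803

0.218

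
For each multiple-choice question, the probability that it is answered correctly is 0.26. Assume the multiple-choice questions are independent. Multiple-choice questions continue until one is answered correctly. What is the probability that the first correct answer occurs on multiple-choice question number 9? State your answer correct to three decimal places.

Geometric (trials to first success), p = 0.26.
P(Y = 9) = (1−p)^8 · p = 0.089919 · 0.26 = 0.02338

0.023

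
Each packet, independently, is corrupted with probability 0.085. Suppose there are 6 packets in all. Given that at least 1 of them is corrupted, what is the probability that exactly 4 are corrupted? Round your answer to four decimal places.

0.0016

X ~ Binomial(6, 0.085). Want P(X=4 | X≥1) = P(X=4) / P(X≥1).
P(X=4) = C(6,4)·0.085^4·0.915^2 = 0.000656
P(X≥1) = 1 − 0.586849 = 0.413151
Ratio = 0.000656 / 0.413151 = 0.001587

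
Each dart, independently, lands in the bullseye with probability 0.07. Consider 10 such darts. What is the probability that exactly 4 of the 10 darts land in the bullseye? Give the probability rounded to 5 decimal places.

0.00326

X ~ Binomial(n=10, p=0.07).
P(X=4) = C(10,4) · p^4 · (1−p)^6
= 210 · 2.401e-05 · 0.64699 = 0.0032622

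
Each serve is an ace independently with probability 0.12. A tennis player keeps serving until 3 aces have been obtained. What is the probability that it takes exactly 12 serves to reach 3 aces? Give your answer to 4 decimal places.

0.0301

Y = trial on which the third success occurs; negative binomial, r=3, p=0.12.
P(Y=12) = C(11,2) · p^3 · (1−p)^9
= 55 · 0.001728 · 0.31648 = 0.030078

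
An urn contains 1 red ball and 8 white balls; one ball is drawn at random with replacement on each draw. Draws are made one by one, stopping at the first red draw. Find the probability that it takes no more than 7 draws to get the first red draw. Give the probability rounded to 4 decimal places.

Y = number of draws to the first success; geometric, p = 0.111111.
P(Y ≤ 7) = 1 − (1−p)^7 = 1 − 0.438462 = 0.561538

0.5615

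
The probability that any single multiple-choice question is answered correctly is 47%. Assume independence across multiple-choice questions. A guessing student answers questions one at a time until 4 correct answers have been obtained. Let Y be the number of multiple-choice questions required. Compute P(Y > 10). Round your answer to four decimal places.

Needing more than 10 multiple-choice questions ⇔ fewer than 4 successes in the first 10. With X ~ Binomial(10, 0.47), P(Y > 10) = P(X ≤ 3).
  k=0: C(10,0)·0.47^0·0.53^10 = 0.001749
  k=1: C(10,1)·0.47^1·0.53^9 = 0.015509
  k=2: C(10,2)·0.47^2·0.53^8 = 0.061889
  k=3: C(10,3)·0.47^3·0.53^7 = 0.146354
P(X ≤ 3) = 0.225501

0.2255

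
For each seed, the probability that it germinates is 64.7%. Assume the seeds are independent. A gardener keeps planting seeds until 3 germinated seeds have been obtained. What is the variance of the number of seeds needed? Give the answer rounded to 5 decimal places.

Y = total seeds until the third success; negative binomial with r=3, p=0.647.
Var(Y) = r(1−p)/p² = 3·0.353 / 0.647² = 2.5298071

2.52981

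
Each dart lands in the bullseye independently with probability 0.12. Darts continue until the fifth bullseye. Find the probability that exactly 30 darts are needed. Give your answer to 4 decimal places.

Y = trial on which the fifth success occurs; negative binomial, r=5, p=0.12.
P(Y=30) = C(29,4) · p^5 · (1−p)^25
= 23751 · 2.4883e-05 · 0.040932 = 0.024191

0.0242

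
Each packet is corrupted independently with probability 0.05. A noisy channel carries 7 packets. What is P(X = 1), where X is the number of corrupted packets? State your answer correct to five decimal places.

X ~ Binomial(n=7, p=0.05).
P(X=1) = C(7,1) · p^1 · (1−p)^6
= 7 · 0.05 · 0.73509 = 0.2572822

0.25728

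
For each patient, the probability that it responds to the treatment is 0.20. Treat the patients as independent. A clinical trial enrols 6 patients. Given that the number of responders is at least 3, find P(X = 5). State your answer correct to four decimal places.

X ~ Binomial(6, 0.20). Want P(X=5 | X≥3) = P(X=5) / P(X≥3).
P(X=5) = C(6,5)·0.20^5·0.80^1 = 0.001536
P(X≥3) = 1 − 0.262144 − 0.393216 − 0.245760 = 0.098880
Ratio = 0.001536 / 0.098880 = 0.015534

0.0155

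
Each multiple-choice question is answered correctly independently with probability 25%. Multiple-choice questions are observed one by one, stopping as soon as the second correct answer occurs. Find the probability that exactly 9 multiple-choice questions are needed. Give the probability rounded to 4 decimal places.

0.0667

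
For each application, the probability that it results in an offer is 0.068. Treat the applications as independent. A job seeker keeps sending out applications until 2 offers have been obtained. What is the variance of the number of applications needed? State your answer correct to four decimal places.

Y = total applications until the second success; negative binomial with r=2, p=0.068.
Var(Y) = r(1−p)/p² = 2·0.932 / 0.068² = 403.114187

403.1142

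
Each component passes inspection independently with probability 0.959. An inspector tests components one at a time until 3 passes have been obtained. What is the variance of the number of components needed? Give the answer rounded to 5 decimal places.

0.13374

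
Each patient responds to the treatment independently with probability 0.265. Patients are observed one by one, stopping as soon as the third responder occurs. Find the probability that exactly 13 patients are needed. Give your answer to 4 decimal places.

0.0565

Y = trial on which the third success occurs; negative binomial, r=3, p=0.265.
P(Y=13) = C(12,2) · p^3 · (1−p)^10
= 66 · 0.01861 · 0.046012 = 0.056514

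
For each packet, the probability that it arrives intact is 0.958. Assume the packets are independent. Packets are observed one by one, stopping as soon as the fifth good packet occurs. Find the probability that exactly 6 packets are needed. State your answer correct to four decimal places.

Y = trial on which the fifth success occurs; negative binomial, r=5, p=0.958.
P(Y=6) = C(5,4) · p^5 · (1−p)^1
= 5 · 0.80691 · 0.042 = 0.169452

0.1695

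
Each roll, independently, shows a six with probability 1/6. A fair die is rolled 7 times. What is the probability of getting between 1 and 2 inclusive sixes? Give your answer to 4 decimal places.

0.6251

X ~ Binomial(7, 0.166667); P(1 ≤ X ≤ 2) = Σ C(7,k) p^k (1−p)^(7−k) over k:
  k=1: C(7,1)·0.166667^1·0.833333^6 = 0.390714
  k=2: C(7,2)·0.166667^2·0.833333^5 = 0.234429
Total = 0.625143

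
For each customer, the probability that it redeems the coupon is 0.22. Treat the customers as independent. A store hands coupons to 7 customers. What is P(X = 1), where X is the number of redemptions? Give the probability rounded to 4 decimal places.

0.3468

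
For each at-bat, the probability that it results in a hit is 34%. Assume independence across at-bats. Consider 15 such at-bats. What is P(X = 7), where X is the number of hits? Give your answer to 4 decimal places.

0.1217

X ~ Binomial(n=15, p=0.34).
P(X=7) = C(15,7) · p^7 · (1−p)^8
= 6435 · 0.00052523 · 0.036004 = 0.121689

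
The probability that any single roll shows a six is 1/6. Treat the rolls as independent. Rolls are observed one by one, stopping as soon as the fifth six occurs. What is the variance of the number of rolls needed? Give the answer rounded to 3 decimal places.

150.000

Y = total rolls until the fifth success; negative binomial with r=5, p=0.166667.
Var(Y) = r(1−p)/p² = 5·0.833333 / 0.166667² = 150.00000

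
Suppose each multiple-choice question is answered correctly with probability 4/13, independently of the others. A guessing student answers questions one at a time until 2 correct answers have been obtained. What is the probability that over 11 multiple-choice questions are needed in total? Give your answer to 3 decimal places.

Needing more than 11 multiple-choice questions ⇔ fewer than 2 successes in the first 11. With X ~ Binomial(11, 0.307692), P(Y > 11) = P(X ≤ 1).
  k=0: C(11,0)·0.307692^0·0.692308^11 = 0.01751
  k=1: C(11,1)·0.307692^1·0.692308^10 = 0.08561
P(X ≤ 1) = 0.10312

0.103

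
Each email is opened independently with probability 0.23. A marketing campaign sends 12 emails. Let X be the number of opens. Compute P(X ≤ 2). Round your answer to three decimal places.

0.455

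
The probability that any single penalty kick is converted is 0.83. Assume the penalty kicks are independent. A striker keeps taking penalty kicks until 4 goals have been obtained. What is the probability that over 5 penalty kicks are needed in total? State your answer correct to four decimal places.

Needing more than 5 penalty kicks ⇔ fewer than 4 successes in the first 5. With X ~ Binomial(5, 0.83), P(Y > 5) = P(X ≤ 3).
  k=0: C(5,0)·0.83^0·0.17^5 = 0.000142
  k=1: C(5,1)·0.83^1·0.17^4 = 0.003466
  k=2: C(5,2)·0.83^2·0.17^3 = 0.033846
  k=3: C(5,3)·0.83^3·0.17^2 = 0.165246
P(X ≤ 3) = 0.202700

0.2027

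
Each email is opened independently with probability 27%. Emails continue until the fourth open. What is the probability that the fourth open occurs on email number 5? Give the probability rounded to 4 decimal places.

0.0155

Y = trial on which the fourth success occurs; negative binomial, r=4, p=0.27.
P(Y=5) = C(4,3) · p^4 · (1−p)^1
= 4 · 0.0053144 · 0.73 = 0.015518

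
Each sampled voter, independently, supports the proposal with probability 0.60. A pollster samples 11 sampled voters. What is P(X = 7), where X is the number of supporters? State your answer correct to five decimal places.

0.23649

X ~ Binomial(n=11, p=0.60).
P(X=7) = C(11,7) · p^7 · (1−p)^4
= 330 · 0.027994 · 0.0256 = 0.2364899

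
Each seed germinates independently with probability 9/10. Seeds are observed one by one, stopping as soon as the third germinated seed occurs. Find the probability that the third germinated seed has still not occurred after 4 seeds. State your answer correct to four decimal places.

Needing more than 4 seeds ⇔ fewer than 3 successes in the first 4. With X ~ Binomial(4, 0.90), P(Y > 4) = P(X ≤ 2).
  k=0: C(4,0)·0.90^0·0.10^4 = 0.000100
  k=1: C(4,1)·0.90^1·0.10^3 = 0.003600
  k=2: C(4,2)·0.90^2·0.10^2 = 0.048600
P(X ≤ 2) = 0.052300

0.0523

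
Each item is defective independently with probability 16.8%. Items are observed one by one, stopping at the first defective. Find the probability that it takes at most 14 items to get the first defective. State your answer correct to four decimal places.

Y = number of items to the first success; geometric, p = 0.168.
P(Y ≤ 14) = 1 − (1−p)^14 = 1 − 0.076160 = 0.923840

0.9238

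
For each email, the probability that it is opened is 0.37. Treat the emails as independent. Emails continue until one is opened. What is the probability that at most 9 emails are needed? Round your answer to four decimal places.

Y = number of emails to the first success; geometric, p = 0.37.
P(Y ≤ 9) = 1 − (1−p)^9 = 1 − 0.015634 = 0.984366

0.9844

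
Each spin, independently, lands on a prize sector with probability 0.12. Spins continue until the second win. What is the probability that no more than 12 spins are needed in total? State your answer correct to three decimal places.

0.431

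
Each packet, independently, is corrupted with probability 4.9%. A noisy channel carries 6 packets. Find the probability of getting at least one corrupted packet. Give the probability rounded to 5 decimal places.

0.26025

P(at least one) = 1 − P(none) = 1 − (1 − 0.049)^6
= 1 − 0.7397468 = 0.2602532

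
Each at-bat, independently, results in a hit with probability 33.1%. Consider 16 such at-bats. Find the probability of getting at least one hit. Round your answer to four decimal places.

0.9984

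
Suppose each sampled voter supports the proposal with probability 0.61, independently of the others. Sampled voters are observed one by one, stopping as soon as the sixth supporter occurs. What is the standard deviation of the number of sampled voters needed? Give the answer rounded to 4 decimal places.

2.5077

Y = total sampled voters until the sixth success; negative binomial with r=6, p=0.61.
SD(Y) = √[r(1−p)/p²] = √(6.288632) = 2.507715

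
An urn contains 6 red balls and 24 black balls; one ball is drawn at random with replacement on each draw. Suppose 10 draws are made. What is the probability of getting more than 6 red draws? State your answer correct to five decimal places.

0.00086

X ~ Binomial(10, 0.20); P(X ≥ 7) = Σ C(10,k) p^k (1−p)^(10−k) over k:
  k=7: C(10,7)·0.20^7·0.80^3 = 0.0007864
  k=8: C(10,8)·0.20^8·0.80^2 = 0.0000737
  k=9: C(10,9)·0.20^9·0.80^1 = 0.0000041
  k=10: C(10,10)·0.20^10·0.80^0 = 0.0000001
Total = 0.0008644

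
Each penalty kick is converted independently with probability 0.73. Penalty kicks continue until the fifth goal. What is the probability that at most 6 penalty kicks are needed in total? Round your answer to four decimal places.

Finishing within 6 penalty kicks ⇔ at least 5 successes in the first 6. With X ~ Binomial(6, 0.73), P(Y ≤ 6) = 1 − P(X ≤ 4).
  k=0: C(6,0)·0.73^0·0.27^6 = 0.000387
  k=1: C(6,1)·0.73^1·0.27^5 = 0.006285
  k=2: C(6,2)·0.73^2·0.27^4 = 0.042481
  k=3: C(6,3)·0.73^3·0.27^3 = 0.153140
  k=4: C(6,4)·0.73^4·0.27^2 = 0.310535
1 − 0.512828 = 0.487172

0.4872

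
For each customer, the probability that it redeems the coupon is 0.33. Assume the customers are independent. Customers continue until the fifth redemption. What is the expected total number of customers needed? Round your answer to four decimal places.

15.1515

Y = total customers until the fifth success; negative binomial with r=5, p=0.33.
E[Y] = r / p = 5 / 0.33 = 15.151515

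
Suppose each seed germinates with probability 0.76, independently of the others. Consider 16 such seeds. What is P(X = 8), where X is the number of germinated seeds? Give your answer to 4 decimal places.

X ~ Binomial(n=16, p=0.76).
P(X=8) = C(16,8) · p^8 · (1−p)^8
= 12870 · 0.1113 · 1.1008e-05 = 0.015768

0.0158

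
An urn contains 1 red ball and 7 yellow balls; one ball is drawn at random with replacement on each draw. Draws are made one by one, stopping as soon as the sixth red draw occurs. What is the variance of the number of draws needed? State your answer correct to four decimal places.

336.0000

Y = total draws until the sixth success; negative binomial with r=6, p=0.125.
Var(Y) = r(1−p)/p² = 6·0.875 / 0.125² = 336.000000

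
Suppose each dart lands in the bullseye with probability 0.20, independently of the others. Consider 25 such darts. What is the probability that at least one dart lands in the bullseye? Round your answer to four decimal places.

0.9962

P(at least one) = 1 − P(none) = 1 − (1 − 0.20)^25
= 1 − 0.003778 = 0.996222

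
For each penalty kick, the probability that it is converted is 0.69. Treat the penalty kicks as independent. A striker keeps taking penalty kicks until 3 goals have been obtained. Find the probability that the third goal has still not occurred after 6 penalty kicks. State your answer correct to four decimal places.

0.0787

Needing more than 6 penalty kicks ⇔ fewer than 3 successes in the first 6. With X ~ Binomial(6, 0.69), P(Y > 6) = P(X ≤ 2).
  k=0: C(6,0)·0.69^0·0.31^6 = 0.000888
  k=1: C(6,1)·0.69^1·0.31^5 = 0.011852
  k=2: C(6,2)·0.69^2·0.31^4 = 0.065953
P(X ≤ 2) = 0.078693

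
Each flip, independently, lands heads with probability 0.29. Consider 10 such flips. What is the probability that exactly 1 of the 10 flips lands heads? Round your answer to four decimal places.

0.1330

X ~ Binomial(n=10, p=0.29).
P(X=1) = C(10,1) · p^1 · (1−p)^9
= 10 · 0.29 · 0.045849 = 0.132961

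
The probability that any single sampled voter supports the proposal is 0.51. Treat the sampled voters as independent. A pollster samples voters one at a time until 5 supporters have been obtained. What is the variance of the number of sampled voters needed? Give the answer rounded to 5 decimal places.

Y = total sampled voters until the fifth success; negative binomial with r=5, p=0.51.
Var(Y) = r(1−p)/p² = 5·0.49 / 0.51² = 9.4194541

9.41945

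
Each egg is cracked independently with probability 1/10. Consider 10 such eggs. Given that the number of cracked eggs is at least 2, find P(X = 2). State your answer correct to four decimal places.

0.7340

X ~ Binomial(10, 0.10). Want P(X=2 | X≥2) = P(X=2) / P(X≥2).
P(X=2) = C(10,2)·0.10^2·0.90^8 = 0.193710
P(X≥2) = 1 − 0.348678 − 0.387420 = 0.263901
Ratio = 0.193710 / 0.263901 = 0.734026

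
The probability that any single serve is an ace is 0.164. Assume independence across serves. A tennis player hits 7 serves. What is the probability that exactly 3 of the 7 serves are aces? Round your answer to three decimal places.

X ~ Binomial(n=7, p=0.164).
P(X=3) = C(7,3) · p^3 · (1−p)^4
= 35 · 0.0044109 · 0.48846 = 0.07541

0.075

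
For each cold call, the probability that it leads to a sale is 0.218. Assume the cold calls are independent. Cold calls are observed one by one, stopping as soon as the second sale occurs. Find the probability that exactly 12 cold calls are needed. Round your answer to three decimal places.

Y = trial on which the second success occurs; negative binomial, r=2, p=0.218.
P(Y=12) = C(11,1) · p^2 · (1−p)^10
= 11 · 0.047524 · 0.08552 = 0.04471

0.045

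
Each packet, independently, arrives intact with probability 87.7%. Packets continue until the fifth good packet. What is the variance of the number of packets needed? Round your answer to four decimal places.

0.7996

Y = total packets until the fifth success; negative binomial with r=5, p=0.877.
Var(Y) = r(1−p)/p² = 5·0.123 / 0.877² = 0.799606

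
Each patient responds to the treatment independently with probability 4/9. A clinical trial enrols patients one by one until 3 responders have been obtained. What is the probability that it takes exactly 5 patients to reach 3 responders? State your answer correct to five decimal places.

0.16258

Y = trial on which the third success occurs; negative binomial, r=3, p=0.444444.
P(Y=5) = C(4,2) · p^3 · (1−p)^2
= 6 · 0.087791 · 0.30864 = 0.1625768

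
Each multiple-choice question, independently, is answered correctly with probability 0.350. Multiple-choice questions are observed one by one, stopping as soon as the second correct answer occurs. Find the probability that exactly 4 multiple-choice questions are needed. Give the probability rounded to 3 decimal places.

Y = trial on which the second success occurs; negative binomial, r=2, p=0.35.
P(Y=4) = C(3,1) · p^2 · (1−p)^2
= 3 · 0.1225 · 0.4225 = 0.15527

0.155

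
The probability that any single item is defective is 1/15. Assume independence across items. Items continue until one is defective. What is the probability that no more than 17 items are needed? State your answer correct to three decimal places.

0.691

Y = number of items to the first success; geometric, p = 0.066667.
P(Y ≤ 17) = 1 − (1−p)^17 = 1 − 0.30947 = 0.69053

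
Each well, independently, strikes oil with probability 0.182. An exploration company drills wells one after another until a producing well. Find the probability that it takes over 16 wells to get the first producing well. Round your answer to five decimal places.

Y = number of wells to the first success; geometric, p = 0.182.
P(Y > 16) = P(first 16 all fail) = (1−p)^16 = 0.0401840

0.04018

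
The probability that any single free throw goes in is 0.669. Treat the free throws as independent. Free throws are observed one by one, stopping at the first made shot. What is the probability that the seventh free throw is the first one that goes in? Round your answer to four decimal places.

0.0009

Geometric (trials to first success), p = 0.669.
P(Y = 7) = (1−p)^6 · p = 0.0013151 · 0.669 = 0.000880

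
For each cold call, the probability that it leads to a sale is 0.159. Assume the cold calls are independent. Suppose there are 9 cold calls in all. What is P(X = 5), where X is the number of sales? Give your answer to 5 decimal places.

0.00641

X ~ Binomial(n=9, p=0.159).
P(X=5) = C(9,5) · p^5 · (1−p)^4
= 126 · 0.00010162 · 0.50025 = 0.0064053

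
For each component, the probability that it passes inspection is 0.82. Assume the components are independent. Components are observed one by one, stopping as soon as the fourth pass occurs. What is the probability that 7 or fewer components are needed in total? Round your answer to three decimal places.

0.977

Finishing within 7 components ⇔ at least 4 successes in the first 7. With X ~ Binomial(7, 0.82), P(Y ≤ 7) = 1 − P(X ≤ 3).
  k=0: C(7,0)·0.82^0·0.18^7 = 0.00001
  k=1: C(7,1)·0.82^1·0.18^6 = 0.00020
  k=2: C(7,2)·0.82^2·0.18^5 = 0.00267
  k=3: C(7,3)·0.82^3·0.18^4 = 0.02026
1 − 0.02313 = 0.97687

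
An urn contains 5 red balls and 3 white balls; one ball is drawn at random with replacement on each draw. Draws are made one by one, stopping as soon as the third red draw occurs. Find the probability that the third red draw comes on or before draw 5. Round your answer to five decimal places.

0.72479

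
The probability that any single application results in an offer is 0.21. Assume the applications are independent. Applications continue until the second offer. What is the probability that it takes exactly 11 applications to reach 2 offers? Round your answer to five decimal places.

0.05285

Y = trial on which the second success occurs; negative binomial, r=2, p=0.21.
P(Y=11) = C(10,1) · p^2 · (1−p)^9
= 10 · 0.0441 · 0.11985 = 0.0528546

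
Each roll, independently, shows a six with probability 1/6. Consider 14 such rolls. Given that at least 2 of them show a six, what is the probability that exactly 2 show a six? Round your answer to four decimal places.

0.4027

X ~ Binomial(14, 0.166667). Want P(X=2 | X≥2) = P(X=2) / P(X≥2).
P(X=2) = C(14,2)·0.166667^2·0.833333^12 = 0.283507
P(X≥2) = 1 − 0.077887 − 0.218082 = 0.704031
Ratio = 0.283507 / 0.704031 = 0.402691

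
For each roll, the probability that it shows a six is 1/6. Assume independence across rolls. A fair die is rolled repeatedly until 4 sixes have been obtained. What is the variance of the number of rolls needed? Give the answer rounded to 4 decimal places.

120.0000

Y = total rolls until the fourth success; negative binomial with r=4, p=0.166667.
Var(Y) = r(1−p)/p² = 4·0.833333 / 0.166667² = 120.000000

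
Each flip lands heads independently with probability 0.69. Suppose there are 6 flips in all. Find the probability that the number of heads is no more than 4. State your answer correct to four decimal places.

0.6012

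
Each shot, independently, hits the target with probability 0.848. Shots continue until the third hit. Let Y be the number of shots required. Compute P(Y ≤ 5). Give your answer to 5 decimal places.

0.97240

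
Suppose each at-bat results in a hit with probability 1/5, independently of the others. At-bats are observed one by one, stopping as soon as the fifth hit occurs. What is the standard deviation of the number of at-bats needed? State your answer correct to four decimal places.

10.0000

Y = total at-bats until the fifth success; negative binomial with r=5, p=0.20.
SD(Y) = √[r(1−p)/p²] = √(100.000000) = 10.000000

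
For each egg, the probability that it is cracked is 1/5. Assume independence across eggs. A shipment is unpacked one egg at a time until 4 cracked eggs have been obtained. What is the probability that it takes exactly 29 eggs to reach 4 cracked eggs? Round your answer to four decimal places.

Y = trial on which the fourth success occurs; negative binomial, r=4, p=0.20.
P(Y=29) = C(28,3) · p^4 · (1−p)^25
= 3276 · 0.0016 · 0.0037779 = 0.019802

0.0198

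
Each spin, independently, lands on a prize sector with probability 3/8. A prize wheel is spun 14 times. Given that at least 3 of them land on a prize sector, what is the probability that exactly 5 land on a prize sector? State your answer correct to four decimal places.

X ~ Binomial(14, 0.375). Want P(X=5 | X≥3) = P(X=5) / P(X≥3).
P(X=5) = C(14,5)·0.375^5·0.625^9 = 0.216043
P(X≥3) = 1 − 0.001388 − 0.011657 − 0.045464 = 0.941491
Ratio = 0.216043 / 0.941491 = 0.229469

0.2295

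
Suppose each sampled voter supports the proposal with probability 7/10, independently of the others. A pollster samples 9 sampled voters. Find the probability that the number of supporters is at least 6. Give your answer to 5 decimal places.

X ~ Binomial(9, 0.70); P(X ≥ 6) = Σ C(9,k) p^k (1−p)^(9−k) over k:
  k=6: C(9,6)·0.70^6·0.30^3 = 0.2668279
  k=7: C(9,7)·0.70^7·0.30^2 = 0.2668279
  k=8: C(9,8)·0.70^8·0.30^1 = 0.1556496
  k=9: C(9,9)·0.70^9·0.30^0 = 0.0403536
Total = 0.7296591

0.72966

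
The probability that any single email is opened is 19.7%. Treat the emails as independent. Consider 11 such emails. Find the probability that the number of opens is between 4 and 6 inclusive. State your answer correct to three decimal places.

X ~ Binomial(11, 0.197); P(4 ≤ X ≤ 6) = Σ C(11,k) p^k (1−p)^(11−k) over k:
  k=4: C(11,4)·0.197^4·0.803^7 = 0.10700
  k=5: C(11,5)·0.197^5·0.803^6 = 0.03675
  k=6: C(11,6)·0.197^6·0.803^5 = 0.00902
Total = 0.15277

0.153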